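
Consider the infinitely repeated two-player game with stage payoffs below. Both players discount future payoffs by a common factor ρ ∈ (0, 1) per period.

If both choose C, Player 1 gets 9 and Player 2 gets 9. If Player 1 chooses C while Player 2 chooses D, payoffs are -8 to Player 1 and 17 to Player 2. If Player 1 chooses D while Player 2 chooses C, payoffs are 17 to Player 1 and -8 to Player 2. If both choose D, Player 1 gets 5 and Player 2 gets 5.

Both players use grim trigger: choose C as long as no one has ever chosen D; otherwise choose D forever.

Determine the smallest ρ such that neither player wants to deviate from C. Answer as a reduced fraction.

2/3

One-period gain from deviating is 17 − 9 = 8. The loss is 9 − 5 = 4 in every subsequent period, with present value 4·ρ/(1−ρ).
Deviation is unprofitable when 4·ρ/(1−ρ) ≥ 8, i.e. ρ/(1−ρ) ≥ 2.
Equivalently ρ ≥ 8/(8+4) = 2/3.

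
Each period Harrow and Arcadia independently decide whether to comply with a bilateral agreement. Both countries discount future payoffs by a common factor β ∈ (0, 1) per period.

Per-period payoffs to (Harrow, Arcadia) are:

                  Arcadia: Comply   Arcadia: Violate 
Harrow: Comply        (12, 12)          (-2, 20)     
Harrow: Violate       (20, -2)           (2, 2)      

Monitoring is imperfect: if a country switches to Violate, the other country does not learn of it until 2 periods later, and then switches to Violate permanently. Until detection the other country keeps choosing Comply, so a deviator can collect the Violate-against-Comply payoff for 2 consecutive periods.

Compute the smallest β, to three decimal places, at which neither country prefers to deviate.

0.667

A deviator earns 20 for 2 periods, then 2 forever; cooperating earns 12 forever. Multiplying the IC by (1−β):
12 ≥ 20(1−β^2) + 2β^2, so 18·β^2 ≥ 8 and β^2 ≥ 4/9.
β ≥ (4/9)^(1/2) ≈ 0.667.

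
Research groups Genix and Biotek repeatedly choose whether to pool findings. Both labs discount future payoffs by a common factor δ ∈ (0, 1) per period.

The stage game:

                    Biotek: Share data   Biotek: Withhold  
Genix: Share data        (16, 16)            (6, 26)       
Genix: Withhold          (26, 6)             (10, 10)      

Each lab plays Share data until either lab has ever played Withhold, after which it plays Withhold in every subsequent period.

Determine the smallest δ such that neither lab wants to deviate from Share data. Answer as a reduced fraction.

5/8

One-period gain from deviating is 26 − 16 = 10. The loss is 16 − 10 = 6 in every subsequent period, with present value 6·δ/(1−δ).
Deviation is unprofitable when 6·δ/(1−δ) ≥ 10, i.e. δ/(1−δ) ≥ 5/3.
Equivalently δ ≥ 10/(10+6) = 5/8.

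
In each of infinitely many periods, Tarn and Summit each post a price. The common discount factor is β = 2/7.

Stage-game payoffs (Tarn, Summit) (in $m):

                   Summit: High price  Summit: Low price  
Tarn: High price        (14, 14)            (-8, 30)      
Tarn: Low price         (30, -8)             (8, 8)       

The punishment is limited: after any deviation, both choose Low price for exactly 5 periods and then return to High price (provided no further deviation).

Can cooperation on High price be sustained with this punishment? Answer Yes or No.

No

Comparing payoff streams over the 6 periods until play realigns: cooperate → 14(1+β+…+β^5); deviate → 30 + 8(β+…+β^5).
Cooperation is sustained iff (14−8)(β+…+β^5) ≥ 30−14.
β+…+β^5 = 2/7·(1−(2/7)^5)/(1−2/7) = 0.3992, and (30−14)/(14−8) = 2.6667.
0.3992 < 2.6667, so cooperation is not sustainable.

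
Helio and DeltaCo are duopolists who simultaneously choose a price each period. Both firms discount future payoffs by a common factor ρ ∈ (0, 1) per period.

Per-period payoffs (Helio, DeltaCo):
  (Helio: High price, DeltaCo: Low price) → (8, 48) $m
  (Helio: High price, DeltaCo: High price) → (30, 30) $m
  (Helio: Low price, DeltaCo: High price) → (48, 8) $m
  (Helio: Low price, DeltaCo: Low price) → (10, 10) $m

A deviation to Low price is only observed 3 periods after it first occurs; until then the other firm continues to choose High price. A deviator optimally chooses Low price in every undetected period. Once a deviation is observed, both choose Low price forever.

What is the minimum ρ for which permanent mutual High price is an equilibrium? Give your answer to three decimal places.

0.780

A deviator earns 48 for 3 periods, then 10 forever; cooperating earns 30 forever. Multiplying the IC by (1−ρ):
30 ≥ 48(1−ρ^3) + 10ρ^3, so 38·ρ^3 ≥ 18 and ρ^3 ≥ 9/19.
ρ ≥ (9/19)^(1/3) ≈ 0.780.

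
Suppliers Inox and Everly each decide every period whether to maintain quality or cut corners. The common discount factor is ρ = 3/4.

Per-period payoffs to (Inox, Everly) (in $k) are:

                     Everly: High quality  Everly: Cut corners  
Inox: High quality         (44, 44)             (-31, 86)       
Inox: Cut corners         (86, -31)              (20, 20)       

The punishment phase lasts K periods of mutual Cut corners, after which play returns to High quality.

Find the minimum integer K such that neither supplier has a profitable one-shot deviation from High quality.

4

Need Σ_{k=1}^{K} ρ^k ≥ (86−44)/(44−20) = 1.7500 at ρ = 3/4.
At K = 3 the sum is 1.7344 < 1.7500; at K = 4 it is 2.0508 ≥ 1.7500.
So the minimum punishment length is K = 4.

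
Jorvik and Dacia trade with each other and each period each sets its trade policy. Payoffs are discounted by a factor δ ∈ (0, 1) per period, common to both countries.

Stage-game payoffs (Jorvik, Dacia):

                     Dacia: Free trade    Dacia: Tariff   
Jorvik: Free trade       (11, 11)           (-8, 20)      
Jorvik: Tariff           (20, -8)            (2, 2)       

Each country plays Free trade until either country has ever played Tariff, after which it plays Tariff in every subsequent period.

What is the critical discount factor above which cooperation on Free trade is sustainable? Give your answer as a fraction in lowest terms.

1/2

Under grim trigger the critical discount factor is (T−C)/(T−P) with T = 20, C = 11, P = 2.
δ* = (20−11)/(20−2) = 9/18 = 1/2.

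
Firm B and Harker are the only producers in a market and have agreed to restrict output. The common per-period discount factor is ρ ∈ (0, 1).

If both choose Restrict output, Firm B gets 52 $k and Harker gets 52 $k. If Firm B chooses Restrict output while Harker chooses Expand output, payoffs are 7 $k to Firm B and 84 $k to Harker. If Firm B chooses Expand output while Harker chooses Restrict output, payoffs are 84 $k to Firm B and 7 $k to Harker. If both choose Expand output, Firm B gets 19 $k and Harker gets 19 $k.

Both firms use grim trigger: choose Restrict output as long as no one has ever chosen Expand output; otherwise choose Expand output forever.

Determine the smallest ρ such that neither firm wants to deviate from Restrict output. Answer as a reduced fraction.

32/65

52/(1−ρ) ≥ 84 + 19ρ/(1−ρ)
52 ≥ 84 − 65ρ
ρ ≥ 32/65.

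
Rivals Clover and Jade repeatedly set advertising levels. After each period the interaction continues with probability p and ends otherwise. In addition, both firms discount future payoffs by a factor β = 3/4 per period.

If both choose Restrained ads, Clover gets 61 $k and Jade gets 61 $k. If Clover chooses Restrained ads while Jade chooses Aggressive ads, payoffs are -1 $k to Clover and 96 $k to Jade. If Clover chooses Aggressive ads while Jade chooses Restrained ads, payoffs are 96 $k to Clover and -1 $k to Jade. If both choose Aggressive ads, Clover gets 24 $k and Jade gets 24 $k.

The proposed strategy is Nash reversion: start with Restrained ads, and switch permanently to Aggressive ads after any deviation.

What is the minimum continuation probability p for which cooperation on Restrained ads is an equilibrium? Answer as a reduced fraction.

35/54

With continuation probability p and discount β, the effective per-period discount factor is βp.
Grim-trigger IC: βp ≥ (96−61)/(96−24) = 35/72.
So p ≥ (35/72)/(3/4) = 35/54.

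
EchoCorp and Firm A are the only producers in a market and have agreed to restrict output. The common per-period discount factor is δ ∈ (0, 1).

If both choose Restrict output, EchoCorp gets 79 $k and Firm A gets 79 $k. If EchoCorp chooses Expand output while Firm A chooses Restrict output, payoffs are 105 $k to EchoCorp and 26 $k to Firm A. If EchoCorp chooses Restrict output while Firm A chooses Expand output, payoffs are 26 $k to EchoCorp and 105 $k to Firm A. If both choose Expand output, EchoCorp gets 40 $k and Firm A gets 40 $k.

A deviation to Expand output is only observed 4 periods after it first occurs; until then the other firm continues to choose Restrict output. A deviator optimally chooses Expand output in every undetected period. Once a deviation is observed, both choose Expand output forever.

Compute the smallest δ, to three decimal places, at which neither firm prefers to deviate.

0.795

A deviator earns 105 for 4 periods, then 40 forever; cooperating earns 79 forever. Multiplying the IC by (1−δ):
79 ≥ 105(1−δ^4) + 40δ^4, so 65·δ^4 ≥ 26 and δ^4 ≥ 2/5.
δ ≥ (2/5)^(1/4) ≈ 0.795.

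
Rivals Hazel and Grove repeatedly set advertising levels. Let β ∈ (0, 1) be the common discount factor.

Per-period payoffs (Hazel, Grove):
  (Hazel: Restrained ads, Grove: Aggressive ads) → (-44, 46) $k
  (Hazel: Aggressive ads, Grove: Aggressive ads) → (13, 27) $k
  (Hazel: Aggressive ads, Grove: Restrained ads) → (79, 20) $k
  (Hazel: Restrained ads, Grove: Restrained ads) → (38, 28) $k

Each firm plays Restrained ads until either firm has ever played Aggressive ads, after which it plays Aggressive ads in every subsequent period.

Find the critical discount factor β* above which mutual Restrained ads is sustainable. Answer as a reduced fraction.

18/19

For Hazel: deviation gain 79−38 = 41, per-period punishment loss 38−13 = 25. IC gives β ≥ 41/66.
For Grove: gain 18, loss 1 per period, so β ≥ 18/19.
The tighter constraint is Grove's, so cooperation needs β ≥ 18/19.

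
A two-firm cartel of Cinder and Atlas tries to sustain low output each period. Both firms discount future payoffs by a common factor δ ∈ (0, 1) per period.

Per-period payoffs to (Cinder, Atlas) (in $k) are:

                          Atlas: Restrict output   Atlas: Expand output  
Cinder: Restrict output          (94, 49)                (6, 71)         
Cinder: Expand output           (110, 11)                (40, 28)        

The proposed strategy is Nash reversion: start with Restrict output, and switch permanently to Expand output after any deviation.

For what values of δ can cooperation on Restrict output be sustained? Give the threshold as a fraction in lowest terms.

Cinder: cooperation gives 94 each period; deviation gives 110 once then 40 forever.
  94/(1−δ) ≥ 110 + 40δ/(1−δ) ⇒ δ ≥ 16/70 = 8/35.
Atlas: cooperation gives 49 each period; deviation gives 71 once then 28 forever.
  δ ≥ 22/43.
Both must hold, so the binding constraint is Atlas's: δ ≥ 22/43.

22/43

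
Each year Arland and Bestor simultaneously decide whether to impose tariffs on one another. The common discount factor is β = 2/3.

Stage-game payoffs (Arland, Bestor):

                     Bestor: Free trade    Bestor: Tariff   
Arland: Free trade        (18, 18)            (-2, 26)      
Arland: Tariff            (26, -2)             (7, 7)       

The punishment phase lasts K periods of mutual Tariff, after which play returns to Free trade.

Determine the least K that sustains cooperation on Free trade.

No profitable deviation requires (18−7)(β+…+β^K) ≥ 26−18, i.e. β+…+β^K ≥ 8/11 ≈ 0.7273.
With β = 2/3, the partial sums are K=1: 0.6667, K=2: 1.1111.
K = 2 is the first length at which the sum reaches 0.7273.

2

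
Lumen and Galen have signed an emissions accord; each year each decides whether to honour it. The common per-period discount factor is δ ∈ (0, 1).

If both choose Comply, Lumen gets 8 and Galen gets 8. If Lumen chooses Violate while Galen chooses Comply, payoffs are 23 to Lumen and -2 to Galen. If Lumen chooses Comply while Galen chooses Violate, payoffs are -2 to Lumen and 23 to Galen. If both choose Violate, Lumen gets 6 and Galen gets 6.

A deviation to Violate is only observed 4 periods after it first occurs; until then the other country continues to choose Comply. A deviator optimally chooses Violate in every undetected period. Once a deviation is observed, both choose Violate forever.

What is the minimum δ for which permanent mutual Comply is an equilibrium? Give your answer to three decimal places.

A deviator earns 23 for 4 periods, then 6 forever; cooperating earns 8 forever. Multiplying the IC by (1−δ):
8 ≥ 23(1−δ^4) + 6δ^4, so 17·δ^4 ≥ 15 and δ^4 ≥ 15/17.
δ ≥ (15/17)^(1/4) ≈ 0.969.

0.969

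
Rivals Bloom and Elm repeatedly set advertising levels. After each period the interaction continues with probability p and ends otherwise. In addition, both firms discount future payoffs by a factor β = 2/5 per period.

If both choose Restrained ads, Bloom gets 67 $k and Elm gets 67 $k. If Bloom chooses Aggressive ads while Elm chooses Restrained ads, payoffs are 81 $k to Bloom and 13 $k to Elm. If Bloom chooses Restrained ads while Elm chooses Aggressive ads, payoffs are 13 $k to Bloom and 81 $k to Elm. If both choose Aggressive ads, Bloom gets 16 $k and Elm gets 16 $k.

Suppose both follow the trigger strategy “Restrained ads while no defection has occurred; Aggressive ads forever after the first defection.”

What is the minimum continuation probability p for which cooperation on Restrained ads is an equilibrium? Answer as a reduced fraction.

With continuation probability p and discount β, the effective per-period discount factor is βp.
Grim-trigger IC: βp ≥ (81−67)/(81−16) = 14/65.
So p ≥ (14/65)/(2/5) = 7/13.

7/13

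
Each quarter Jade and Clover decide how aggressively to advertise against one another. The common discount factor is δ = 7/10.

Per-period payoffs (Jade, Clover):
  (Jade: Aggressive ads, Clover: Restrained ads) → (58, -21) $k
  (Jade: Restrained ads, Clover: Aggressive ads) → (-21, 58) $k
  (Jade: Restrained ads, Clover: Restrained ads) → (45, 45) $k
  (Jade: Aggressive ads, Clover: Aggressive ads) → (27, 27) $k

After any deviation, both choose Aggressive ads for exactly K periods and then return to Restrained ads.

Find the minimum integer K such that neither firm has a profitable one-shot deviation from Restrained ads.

No profitable deviation requires (45−27)(δ+…+δ^K) ≥ 58−45, i.e. δ+…+δ^K ≥ 13/18 ≈ 0.7222.
With δ = 7/10, the partial sums are K=1: 0.7000, K=2: 1.1900.
K = 2 is the first length at which the sum reaches 0.7222.

2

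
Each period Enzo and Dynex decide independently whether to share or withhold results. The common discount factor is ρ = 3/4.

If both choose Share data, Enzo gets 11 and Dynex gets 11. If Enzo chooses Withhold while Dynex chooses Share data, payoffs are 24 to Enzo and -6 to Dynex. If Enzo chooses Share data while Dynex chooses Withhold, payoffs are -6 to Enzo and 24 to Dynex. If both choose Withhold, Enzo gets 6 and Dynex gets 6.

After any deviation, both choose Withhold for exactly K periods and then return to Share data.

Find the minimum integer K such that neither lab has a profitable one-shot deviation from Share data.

8

IC: ρ(1−ρ^K)/(1−ρ) ≥ (24−11)/(11−6) = 13/5.
With ρ = 3/4: need 1 − ρ^K ≥ 13/5·(1−3/4)/(3/4), i.e. ρ^K ≤ 0.1333.
Since (3/4)^7 = 0.1335 and (3/4)^8 = 0.1001, the smallest such K is 8.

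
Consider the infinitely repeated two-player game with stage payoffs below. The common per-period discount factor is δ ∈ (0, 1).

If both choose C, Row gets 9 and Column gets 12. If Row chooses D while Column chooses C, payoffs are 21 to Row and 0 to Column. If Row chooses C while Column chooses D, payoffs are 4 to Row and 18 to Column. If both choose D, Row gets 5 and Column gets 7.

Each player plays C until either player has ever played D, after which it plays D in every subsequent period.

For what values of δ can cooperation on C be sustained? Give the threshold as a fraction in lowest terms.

Row's threshold: (21−9)/(21−5) = 3/4.
Column's threshold: (18−12)/(18−7) = 6/11.
3/4 > 6/11, so Row binds and δ* = 3/4.

3/4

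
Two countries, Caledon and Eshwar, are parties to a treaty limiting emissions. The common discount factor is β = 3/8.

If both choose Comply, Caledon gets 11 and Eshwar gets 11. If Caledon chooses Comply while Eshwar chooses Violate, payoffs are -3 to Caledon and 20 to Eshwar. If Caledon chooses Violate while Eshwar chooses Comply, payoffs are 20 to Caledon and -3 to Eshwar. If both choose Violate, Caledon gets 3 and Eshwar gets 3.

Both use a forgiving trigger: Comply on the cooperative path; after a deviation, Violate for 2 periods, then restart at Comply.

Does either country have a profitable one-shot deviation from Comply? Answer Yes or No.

Yes

IC: β+…+β^2 ≥ (20−11)/(11−3) = 9/8.
At β = 3/8: partial sum = 0.5156 < 1.1250. Cooperation not sustainable.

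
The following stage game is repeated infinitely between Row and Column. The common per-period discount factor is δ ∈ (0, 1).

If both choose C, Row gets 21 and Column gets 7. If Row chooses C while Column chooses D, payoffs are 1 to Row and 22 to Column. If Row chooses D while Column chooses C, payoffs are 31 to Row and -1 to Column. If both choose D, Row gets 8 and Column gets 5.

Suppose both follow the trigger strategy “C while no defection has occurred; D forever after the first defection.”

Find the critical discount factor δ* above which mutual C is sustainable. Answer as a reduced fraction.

15/17

For Row: deviation gain 31−21 = 10, per-period punishment loss 21−8 = 13. IC gives δ ≥ 10/23.
For Column: gain 15, loss 2 per period, so δ ≥ 15/17.
The tighter constraint is Column's, so cooperation needs δ ≥ 15/17.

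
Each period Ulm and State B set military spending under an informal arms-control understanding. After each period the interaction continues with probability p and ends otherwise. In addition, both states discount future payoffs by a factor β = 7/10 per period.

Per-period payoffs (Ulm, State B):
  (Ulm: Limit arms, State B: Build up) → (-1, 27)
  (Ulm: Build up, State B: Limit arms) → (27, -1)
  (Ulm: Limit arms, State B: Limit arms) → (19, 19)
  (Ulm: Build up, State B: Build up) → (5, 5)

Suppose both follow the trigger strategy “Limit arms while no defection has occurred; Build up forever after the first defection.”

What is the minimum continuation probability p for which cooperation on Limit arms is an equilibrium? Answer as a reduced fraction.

40/77

Expected continuation weight on next period's payoff is β·p = 7/10·p, which plays the role of the discount factor.
Cooperation requires 7/10·p ≥ (27−19)/(27−5) = 4/11, hence p ≥ 40/77.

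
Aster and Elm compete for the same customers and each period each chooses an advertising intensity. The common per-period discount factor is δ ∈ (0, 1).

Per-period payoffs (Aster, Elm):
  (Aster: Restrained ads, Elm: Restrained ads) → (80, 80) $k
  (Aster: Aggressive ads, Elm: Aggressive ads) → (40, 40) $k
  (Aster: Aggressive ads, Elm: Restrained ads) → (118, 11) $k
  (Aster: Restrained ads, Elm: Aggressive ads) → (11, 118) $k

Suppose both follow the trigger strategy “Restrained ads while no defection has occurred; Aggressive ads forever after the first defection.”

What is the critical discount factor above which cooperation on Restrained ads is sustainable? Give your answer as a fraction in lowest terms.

Under grim trigger the critical discount factor is (T−C)/(T−P) with T = 118, C = 80, P = 40.
δ* = (118−80)/(118−40) = 38/78 = 19/39.

19/39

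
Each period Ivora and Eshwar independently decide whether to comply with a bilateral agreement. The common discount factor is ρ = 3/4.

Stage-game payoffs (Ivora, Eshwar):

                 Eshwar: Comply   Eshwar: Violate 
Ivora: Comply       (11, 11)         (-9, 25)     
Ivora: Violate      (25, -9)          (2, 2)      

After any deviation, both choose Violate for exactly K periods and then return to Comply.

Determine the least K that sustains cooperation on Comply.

3

IC: ρ(1−ρ^K)/(1−ρ) ≥ (25−11)/(11−2) = 14/9.
With ρ = 3/4: need 1 − ρ^K ≥ 14/9·(1−3/4)/(3/4), i.e. ρ^K ≤ 0.4815.
Since (3/4)^2 = 0.5625 and (3/4)^3 = 0.4219, the smallest such K is 3.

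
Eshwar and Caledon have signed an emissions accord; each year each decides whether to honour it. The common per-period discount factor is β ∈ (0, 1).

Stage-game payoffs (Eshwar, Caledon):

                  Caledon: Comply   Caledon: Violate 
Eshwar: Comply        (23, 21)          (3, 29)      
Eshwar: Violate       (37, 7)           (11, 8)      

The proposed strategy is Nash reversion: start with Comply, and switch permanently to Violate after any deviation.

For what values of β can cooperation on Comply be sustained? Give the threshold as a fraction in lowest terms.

7/13

Eshwar: cooperation gives 23 each period; deviation gives 37 once then 11 forever.
  23/(1−β) ≥ 37 + 11β/(1−β) ⇒ β ≥ 14/26 = 7/13.
Caledon: cooperation gives 21 each period; deviation gives 29 once then 8 forever.
  β ≥ 8/21.
Both must hold, so the binding constraint is Eshwar's: β ≥ 7/13.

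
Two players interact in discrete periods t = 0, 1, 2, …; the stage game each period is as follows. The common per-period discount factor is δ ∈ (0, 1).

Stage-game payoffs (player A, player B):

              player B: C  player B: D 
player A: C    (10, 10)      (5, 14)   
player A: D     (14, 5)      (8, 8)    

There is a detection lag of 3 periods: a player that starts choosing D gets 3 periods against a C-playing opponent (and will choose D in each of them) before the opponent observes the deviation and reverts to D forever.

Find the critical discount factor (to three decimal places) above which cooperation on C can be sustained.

A deviator earns 14 for 3 periods, then 8 forever; cooperating earns 10 forever. Multiplying the IC by (1−δ):
10 ≥ 14(1−δ^3) + 8δ^3, so 6·δ^3 ≥ 4 and δ^3 ≥ 2/3.
δ ≥ (2/3)^(1/3) ≈ 0.874.

0.874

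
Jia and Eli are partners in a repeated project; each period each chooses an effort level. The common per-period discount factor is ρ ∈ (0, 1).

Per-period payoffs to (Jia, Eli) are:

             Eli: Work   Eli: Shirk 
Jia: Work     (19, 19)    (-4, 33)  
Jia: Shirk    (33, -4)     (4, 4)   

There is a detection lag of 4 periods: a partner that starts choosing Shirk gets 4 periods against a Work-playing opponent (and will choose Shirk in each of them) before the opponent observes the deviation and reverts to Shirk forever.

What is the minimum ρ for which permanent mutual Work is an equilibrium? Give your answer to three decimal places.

0.834

Deviating for the 4 undetected periods gains 33−19 = 14 per period over cooperation, then loses 19−4 = 15 per period forever once punishment starts.
Gain: 14(1 + ρ + … + ρ^3); loss: 15·ρ^4/(1−ρ).
No profitable deviation ⇔ 14(1−ρ^4) ≤ 15·ρ^4, i.e. ρ^4 ≥ 14/(14+15) = 14/29.
Hence ρ ≥ (14/29)^(1/4) ≈ 0.834.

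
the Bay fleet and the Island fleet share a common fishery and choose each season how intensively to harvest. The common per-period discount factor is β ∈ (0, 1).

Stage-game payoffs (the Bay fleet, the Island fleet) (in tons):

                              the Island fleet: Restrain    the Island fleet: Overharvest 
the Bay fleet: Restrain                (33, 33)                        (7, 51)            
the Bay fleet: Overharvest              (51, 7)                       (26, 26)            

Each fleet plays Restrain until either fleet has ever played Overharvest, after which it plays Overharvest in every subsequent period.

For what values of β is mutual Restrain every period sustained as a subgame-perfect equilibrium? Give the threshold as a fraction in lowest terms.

18/25

Cooperation forever yields 33 each period: 33/(1−β).
Deviating yields 51 once, then 26 forever: 51 + 26β/(1−β).
No profitable deviation requires 33/(1−β) ≥ 51 + 26β/(1−β).
Multiplying by (1−β): 33 ≥ 51(1−β) + 26β = 51 − 25β.
So 25β ≥ 18, i.e. β ≥ 18/25.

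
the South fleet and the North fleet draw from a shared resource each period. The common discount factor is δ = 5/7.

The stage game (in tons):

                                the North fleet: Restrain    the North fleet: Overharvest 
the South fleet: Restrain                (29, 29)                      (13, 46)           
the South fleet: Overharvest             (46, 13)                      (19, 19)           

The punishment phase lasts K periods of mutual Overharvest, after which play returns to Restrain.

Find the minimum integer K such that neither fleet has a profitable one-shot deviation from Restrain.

No profitable deviation requires (29−19)(δ+…+δ^K) ≥ 46−29, i.e. δ+…+δ^K ≥ 17/10 ≈ 1.7000.
With δ = 5/7, the partial sums are K=1: 0.7143, K=2: 1.2245, K=3: 1.5889, K=4: 1.8492.
K = 4 is the first length at which the sum reaches 1.7000.

4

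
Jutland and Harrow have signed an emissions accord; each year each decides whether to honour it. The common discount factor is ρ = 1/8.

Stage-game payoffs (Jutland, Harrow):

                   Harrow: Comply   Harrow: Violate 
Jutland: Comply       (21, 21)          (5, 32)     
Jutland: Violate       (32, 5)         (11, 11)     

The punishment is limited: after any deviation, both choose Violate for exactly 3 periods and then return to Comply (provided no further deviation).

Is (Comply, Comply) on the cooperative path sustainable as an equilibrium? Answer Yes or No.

Comparing payoff streams over the 4 periods until play realigns: cooperate → 21(1+ρ+…+ρ^3); deviate → 32 + 11(ρ+…+ρ^3).
Cooperation is sustained iff (21−11)(ρ+…+ρ^3) ≥ 32−21.
ρ+…+ρ^3 = 1/8·(1−(1/8)^3)/(1−1/8) = 0.1426, and (32−21)/(21−11) = 1.1000.
0.1426 < 1.1000, so cooperation is not sustainable.

No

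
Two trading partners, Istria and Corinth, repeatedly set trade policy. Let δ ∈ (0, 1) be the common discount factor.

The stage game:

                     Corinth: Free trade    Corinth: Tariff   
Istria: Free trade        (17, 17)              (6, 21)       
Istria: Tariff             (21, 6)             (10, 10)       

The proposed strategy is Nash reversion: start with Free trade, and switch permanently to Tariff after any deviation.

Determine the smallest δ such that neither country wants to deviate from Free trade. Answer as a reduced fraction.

4/11

17/(1−δ) ≥ 21 + 10δ/(1−δ)
17 ≥ 21 − 11δ
δ ≥ 4/11.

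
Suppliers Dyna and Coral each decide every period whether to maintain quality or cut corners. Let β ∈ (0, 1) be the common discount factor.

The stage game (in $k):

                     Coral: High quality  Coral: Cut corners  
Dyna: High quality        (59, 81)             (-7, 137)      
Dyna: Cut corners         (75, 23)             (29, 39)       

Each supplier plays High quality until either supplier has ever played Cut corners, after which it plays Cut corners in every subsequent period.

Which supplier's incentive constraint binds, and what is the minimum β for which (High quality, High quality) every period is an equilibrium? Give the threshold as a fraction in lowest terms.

Dyna's threshold: (75−59)/(75−29) = 8/23.
Coral's threshold: (137−81)/(137−39) = 4/7.
8/23 < 4/7, so Coral binds and β* = 4/7.

Coral; β ≥ 4/7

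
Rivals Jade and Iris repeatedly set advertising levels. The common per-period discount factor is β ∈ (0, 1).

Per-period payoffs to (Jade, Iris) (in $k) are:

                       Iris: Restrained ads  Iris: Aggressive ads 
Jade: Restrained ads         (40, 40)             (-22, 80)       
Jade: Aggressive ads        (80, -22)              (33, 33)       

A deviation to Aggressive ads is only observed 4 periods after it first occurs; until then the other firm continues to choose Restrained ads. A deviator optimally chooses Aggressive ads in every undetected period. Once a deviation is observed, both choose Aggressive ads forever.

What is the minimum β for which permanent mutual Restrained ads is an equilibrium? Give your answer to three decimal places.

0.960

Deviating for the 4 undetected periods gains 80−40 = 40 per period over cooperation, then loses 40−33 = 7 per period forever once punishment starts.
Gain: 40(1 + β + … + β^3); loss: 7·β^4/(1−β).
No profitable deviation ⇔ 40(1−β^4) ≤ 7·β^4, i.e. β^4 ≥ 40/(40+7) = 40/47.
Hence β ≥ (40/47)^(1/4) ≈ 0.960.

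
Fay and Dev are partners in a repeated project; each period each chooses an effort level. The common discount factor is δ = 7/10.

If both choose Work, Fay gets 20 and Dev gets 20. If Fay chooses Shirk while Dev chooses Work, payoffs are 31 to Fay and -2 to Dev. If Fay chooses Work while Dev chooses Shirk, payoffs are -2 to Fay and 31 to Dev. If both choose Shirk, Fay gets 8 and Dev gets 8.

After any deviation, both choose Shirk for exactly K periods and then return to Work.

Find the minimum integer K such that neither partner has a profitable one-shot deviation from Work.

Need Σ_{k=1}^{K} δ^k ≥ (31−20)/(20−8) = 0.9167 at δ = 7/10.
At K = 1 the sum is 0.7000 < 0.9167; at K = 2 it is 1.1900 ≥ 0.9167.
So the minimum punishment length is K = 2.

2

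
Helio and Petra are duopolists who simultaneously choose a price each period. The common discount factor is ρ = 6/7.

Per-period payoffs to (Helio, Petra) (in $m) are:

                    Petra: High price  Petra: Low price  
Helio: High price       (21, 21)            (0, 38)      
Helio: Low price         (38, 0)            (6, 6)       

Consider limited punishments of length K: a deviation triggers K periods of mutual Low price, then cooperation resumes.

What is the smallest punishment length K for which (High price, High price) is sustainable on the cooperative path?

2

No profitable deviation requires (21−6)(ρ+…+ρ^K) ≥ 38−21, i.e. ρ+…+ρ^K ≥ 17/15 ≈ 1.1333.
With ρ = 6/7, the partial sums are K=1: 0.8571, K=2: 1.5918.
K = 2 is the first length at which the sum reaches 1.1333.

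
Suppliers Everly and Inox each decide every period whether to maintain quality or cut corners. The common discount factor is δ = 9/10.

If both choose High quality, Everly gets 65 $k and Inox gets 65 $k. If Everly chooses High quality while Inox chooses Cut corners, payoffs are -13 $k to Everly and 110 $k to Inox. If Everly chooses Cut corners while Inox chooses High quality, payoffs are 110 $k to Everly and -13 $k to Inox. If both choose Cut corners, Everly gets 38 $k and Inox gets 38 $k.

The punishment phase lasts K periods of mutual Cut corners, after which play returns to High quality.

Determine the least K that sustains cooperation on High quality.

Need Σ_{k=1}^{K} δ^k ≥ (110−65)/(65−38) = 1.6667 at δ = 9/10.
At K = 1 the sum is 0.9000 < 1.6667; at K = 2 it is 1.7100 ≥ 1.6667.
So the minimum punishment length is K = 2.

2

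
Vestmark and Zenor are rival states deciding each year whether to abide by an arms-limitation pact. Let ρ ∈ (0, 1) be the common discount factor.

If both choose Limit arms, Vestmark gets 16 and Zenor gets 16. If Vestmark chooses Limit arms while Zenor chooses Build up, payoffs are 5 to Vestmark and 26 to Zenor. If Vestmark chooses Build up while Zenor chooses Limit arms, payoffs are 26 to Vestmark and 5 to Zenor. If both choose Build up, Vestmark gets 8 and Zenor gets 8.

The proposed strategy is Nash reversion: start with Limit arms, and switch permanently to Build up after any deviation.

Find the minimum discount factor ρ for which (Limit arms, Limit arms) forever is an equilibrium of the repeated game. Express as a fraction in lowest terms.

5/9

One-period gain from deviating is 26 − 16 = 10. The loss is 16 − 8 = 8 in every subsequent period, with present value 8·ρ/(1−ρ).
Deviation is unprofitable when 8·ρ/(1−ρ) ≥ 10, i.e. ρ/(1−ρ) ≥ 5/4.
Equivalently ρ ≥ 10/(10+8) = 5/9.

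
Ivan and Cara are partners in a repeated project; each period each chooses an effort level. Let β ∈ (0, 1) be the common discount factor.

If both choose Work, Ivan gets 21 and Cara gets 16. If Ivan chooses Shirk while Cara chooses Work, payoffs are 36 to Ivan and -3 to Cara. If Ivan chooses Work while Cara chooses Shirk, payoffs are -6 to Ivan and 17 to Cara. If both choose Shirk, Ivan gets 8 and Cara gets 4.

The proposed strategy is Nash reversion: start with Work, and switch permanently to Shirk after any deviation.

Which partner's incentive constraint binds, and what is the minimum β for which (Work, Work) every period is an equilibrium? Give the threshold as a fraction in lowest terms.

Ivan; β ≥ 15/28

Ivan's threshold: (36−21)/(36−8) = 15/28.
Cara's threshold: (17−16)/(17−4) = 1/13.
15/28 > 1/13, so Ivan binds and β* = 15/28.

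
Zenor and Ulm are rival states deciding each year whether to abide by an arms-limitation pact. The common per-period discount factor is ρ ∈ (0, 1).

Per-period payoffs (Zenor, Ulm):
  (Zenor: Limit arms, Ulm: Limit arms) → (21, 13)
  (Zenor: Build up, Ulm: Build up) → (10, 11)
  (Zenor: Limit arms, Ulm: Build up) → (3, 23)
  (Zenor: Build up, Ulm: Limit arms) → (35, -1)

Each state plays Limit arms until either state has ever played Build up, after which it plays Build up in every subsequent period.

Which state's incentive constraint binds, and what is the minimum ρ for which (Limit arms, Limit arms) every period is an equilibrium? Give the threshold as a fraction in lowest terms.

Ulm; ρ ≥ 5/6

Zenor's threshold: (35−21)/(35−10) = 14/25.
Ulm's threshold: (23−13)/(23−11) = 5/6.
14/25 < 5/6, so Ulm binds and ρ* = 5/6.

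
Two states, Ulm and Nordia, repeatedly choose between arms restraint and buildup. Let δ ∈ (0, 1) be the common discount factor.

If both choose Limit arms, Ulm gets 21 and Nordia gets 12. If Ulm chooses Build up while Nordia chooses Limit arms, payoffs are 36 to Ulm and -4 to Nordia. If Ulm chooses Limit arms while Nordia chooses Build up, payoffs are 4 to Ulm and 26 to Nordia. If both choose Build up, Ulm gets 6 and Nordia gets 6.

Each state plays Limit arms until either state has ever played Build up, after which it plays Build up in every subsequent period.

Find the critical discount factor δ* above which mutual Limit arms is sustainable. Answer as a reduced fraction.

Ulm: cooperation gives 21 each period; deviation gives 36 once then 6 forever.
  21/(1−δ) ≥ 36 + 6δ/(1−δ) ⇒ δ ≥ 15/30 = 1/2.
Nordia: cooperation gives 12 each period; deviation gives 26 once then 6 forever.
  δ ≥ 14/20 = 7/10.
Both must hold, so the binding constraint is Nordia's: δ ≥ 7/10.

7/10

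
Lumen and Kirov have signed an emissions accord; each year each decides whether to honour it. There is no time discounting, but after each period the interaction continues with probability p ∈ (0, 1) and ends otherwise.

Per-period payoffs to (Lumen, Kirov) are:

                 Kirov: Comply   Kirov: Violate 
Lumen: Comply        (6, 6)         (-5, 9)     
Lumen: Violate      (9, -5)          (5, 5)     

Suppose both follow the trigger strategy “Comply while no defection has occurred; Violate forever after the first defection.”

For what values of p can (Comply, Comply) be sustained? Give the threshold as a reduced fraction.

3/4

With no time discounting, the continuation probability p plays the role of the discount factor.
Grim-trigger IC: 6/(1−p) ≥ 9 + 5p/(1−p) ⇒ p ≥ (9−6)/(9−5) = 3/4.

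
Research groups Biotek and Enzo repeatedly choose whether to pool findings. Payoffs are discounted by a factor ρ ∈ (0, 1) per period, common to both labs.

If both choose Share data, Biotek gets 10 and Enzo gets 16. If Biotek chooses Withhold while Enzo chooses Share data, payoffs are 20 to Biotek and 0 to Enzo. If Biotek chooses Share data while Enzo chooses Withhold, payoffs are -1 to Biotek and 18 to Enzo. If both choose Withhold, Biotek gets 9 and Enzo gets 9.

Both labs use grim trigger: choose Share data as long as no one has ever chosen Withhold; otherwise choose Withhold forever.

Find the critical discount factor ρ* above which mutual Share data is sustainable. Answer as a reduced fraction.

Biotek: cooperation gives 10 each period; deviation gives 20 once then 9 forever.
  10/(1−ρ) ≥ 20 + 9ρ/(1−ρ) ⇒ ρ ≥ 10/11.
Enzo: cooperation gives 16 each period; deviation gives 18 once then 9 forever.
  ρ ≥ 2/9.
Both must hold, so the binding constraint is Biotek's: ρ ≥ 10/11.

10/11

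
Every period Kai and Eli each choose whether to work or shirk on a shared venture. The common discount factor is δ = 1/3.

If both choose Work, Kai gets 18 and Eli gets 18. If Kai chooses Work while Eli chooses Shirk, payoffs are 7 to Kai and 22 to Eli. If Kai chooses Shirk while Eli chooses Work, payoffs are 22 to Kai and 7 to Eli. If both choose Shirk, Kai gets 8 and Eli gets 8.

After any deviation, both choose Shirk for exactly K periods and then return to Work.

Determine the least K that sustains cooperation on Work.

2

IC: δ(1−δ^K)/(1−δ) ≥ (22−18)/(18−8) = 2/5.
With δ = 1/3: need 1 − δ^K ≥ 2/5·(1−1/3)/(1/3), i.e. δ^K ≤ 0.2000.
Since (1/3)^1 = 0.3333 and (1/3)^2 = 0.1111, the smallest such K is 2.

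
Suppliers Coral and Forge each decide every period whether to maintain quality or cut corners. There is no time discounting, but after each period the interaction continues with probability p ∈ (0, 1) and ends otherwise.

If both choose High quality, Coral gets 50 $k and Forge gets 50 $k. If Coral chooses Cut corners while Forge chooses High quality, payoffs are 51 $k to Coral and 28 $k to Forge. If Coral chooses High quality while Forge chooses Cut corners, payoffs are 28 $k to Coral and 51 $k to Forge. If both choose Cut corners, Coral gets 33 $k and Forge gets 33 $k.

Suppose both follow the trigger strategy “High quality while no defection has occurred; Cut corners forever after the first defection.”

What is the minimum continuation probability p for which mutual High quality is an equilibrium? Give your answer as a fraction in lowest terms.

Expected cooperation value is 50 + p·50 + p²·50 + … = 50/(1−p); deviation gives 51 + p·33/(1−p).
50 ≥ 51(1−p) + 33p ⇒ 18p ≥ 1 ⇒ p ≥ 1/18.

1/18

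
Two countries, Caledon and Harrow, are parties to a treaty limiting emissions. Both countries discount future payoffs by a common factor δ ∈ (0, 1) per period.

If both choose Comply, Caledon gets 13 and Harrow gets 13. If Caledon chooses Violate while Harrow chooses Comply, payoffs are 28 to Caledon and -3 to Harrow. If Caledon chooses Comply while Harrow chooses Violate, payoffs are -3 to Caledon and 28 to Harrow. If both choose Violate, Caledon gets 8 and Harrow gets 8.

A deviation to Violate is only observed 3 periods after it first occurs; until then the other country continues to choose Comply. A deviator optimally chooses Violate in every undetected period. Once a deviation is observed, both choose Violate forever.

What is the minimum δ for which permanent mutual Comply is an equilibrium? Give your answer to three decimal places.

0.909

A deviator earns 28 for 3 periods, then 8 forever; cooperating earns 13 forever. Multiplying the IC by (1−δ):
13 ≥ 28(1−δ^3) + 8δ^3, so 20·δ^3 ≥ 15 and δ^3 ≥ 3/4.
δ ≥ (3/4)^(1/3) ≈ 0.909.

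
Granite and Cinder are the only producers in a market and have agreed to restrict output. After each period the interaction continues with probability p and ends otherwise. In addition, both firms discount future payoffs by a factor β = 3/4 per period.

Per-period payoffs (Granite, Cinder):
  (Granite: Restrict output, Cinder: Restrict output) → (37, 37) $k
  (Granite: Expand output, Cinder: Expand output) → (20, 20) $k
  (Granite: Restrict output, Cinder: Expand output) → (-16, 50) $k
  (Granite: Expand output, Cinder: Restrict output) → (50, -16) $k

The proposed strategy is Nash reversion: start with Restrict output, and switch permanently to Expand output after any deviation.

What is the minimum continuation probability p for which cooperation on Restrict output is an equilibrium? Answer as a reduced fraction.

Expected continuation weight on next period's payoff is β·p = 3/4·p, which plays the role of the discount factor.
Cooperation requires 3/4·p ≥ (50−37)/(50−20) = 13/30, hence p ≥ 26/45.

26/45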